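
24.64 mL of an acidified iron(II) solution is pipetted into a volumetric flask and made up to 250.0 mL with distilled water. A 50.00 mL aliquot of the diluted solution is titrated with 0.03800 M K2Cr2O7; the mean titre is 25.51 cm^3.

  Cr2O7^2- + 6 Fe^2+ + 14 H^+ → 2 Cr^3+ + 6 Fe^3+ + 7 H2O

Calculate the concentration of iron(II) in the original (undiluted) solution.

n(K2Cr2O7) = 0.02551 × 0.03800 = 9.694 × 10^-4 mol
From the 6:1 ratio, n(Fe2+) in the aliquot = 6/1 × 9.694 × 10^-4 = 5.816 × 10^-3 mol
[Fe2+]_dilute = 5.816 × 10^-3 / 0.05000 = 0.1163 mol/L
Dilution factor = 250.0 / 24.64 = 10.15
[Fe2+]_stock = 0.1163 × 10.15 = 1.180 mol/L

1.180 M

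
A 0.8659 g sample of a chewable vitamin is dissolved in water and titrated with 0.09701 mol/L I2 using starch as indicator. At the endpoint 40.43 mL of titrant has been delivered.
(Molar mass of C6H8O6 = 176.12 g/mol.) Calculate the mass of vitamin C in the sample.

0.6908 g

C6H8O6 + I2 → C6H6O6 + 2 HI
n(I2) = 0.04043 L × 0.09701 mol/L = 3.922 × 10^-3 mol
n(C6H8O6) = 3.922 × 10^-3 mol (1:1 ratio)
mass of C6H8O6 = 3.922 × 10^-3 × 176.12 g/mol = 0.6908 g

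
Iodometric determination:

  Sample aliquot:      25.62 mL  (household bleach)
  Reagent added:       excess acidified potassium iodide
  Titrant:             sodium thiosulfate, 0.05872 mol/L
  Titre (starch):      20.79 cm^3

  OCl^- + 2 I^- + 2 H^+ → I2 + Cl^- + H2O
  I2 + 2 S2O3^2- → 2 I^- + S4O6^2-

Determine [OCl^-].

n(S2O3^2-) = 0.02079 × 0.05872 = 1.221 × 10^-3 mol
n(I2) = n(S2O3^2-)/2 = 6.104 × 10^-4 mol
n(OCl^-) in the aliquot = 6.104 × 10^-4 mol (1:1 ratio)
[OCl^-] = 6.104 × 10^-4 / 0.02562 = 0.02382 mol/L

0.02382 mol/L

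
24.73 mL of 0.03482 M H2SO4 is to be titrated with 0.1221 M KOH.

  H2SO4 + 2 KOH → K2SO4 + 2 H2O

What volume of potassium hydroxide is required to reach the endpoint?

14.10 mL

n(H2SO4) = 0.02473 L × 0.03482 mol/L = 8.611 × 10^-4 mol
From the 2:1 stoichiometry, n(KOH) = 2/1 × 8.611 × 10^-4 = 1.722 × 10^-3 mol
V(KOH) = 1.722 × 10^-3 mol / 0.1221 mol/L = 0.01410 L = 14.10 mL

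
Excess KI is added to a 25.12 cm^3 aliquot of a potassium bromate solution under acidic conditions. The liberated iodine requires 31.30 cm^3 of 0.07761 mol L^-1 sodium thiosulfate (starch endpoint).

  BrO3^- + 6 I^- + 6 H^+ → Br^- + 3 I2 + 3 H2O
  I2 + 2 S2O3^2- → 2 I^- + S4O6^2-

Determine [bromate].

n(S2O3^2-) = 0.03130 × 0.07761 = 2.429 × 10^-3 mol
n(I2) = n(S2O3^2-)/2 = 1.215 × 10^-3 mol
From the 1:3 ratio, n(BrO3^-) in the aliquot = 1/3 × 1.215 × 10^-3 = 4.049 × 10^-4 mol
[BrO3^-] = 4.049 × 10^-4 / 0.02512 = 0.01612 mol/L

0.01612 mol/L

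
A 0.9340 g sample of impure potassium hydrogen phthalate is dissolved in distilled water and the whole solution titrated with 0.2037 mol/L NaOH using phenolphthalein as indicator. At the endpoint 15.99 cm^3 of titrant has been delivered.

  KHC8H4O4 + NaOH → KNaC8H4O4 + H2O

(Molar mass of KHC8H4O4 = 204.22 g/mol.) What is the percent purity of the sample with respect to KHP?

n(NaOH) = 0.01599 L × 0.2037 mol/L = 3.257 × 10^-3 mol
n(KHC8H4O4) = 3.257 × 10^-3 mol (1:1 ratio)
mass of KHC8H4O4 = 3.257 × 10^-3 × 204.22 g/mol = 0.6652 g
% KHC8H4O4 = 0.6652 / 0.9340 × 100 = 71.22 %

71.22 %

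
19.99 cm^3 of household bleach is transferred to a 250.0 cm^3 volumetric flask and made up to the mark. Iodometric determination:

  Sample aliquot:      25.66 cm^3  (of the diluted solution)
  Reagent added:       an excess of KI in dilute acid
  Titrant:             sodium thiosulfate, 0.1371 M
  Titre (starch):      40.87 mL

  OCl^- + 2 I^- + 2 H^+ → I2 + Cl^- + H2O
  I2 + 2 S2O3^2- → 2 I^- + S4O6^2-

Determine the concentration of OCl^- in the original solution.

1.365 M

n(S2O3^2-) = 0.04087 × 0.1371 = 5.603 × 10^-3 mol
n(I2) = n(S2O3^2-)/2 = 2.802 × 10^-3 mol
n(OCl^-) in the aliquot = 2.802 × 10^-3 mol (1:1 ratio)
[OCl^-]_dilute = 2.802 × 10^-3 / 0.02566 = 0.1092 mol/L
[OCl^-]_original = 0.1092 × 250.0/19.99 = 1.365 mol/L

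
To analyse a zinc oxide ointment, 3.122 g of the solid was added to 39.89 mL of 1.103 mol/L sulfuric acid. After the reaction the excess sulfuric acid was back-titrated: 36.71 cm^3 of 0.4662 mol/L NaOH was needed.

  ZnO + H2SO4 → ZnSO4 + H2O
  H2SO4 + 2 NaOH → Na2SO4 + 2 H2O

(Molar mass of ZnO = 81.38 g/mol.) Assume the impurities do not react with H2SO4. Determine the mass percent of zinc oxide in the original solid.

92.38 %

n(H2SO4) added = 0.03989 × 1.103 = 0.04400 mol
n(NaOH) used in back-titration = 0.03671 × 0.4662 = 0.01711 mol
From the 1:2 ratio, n(H2SO4) left over = 1/2 × 0.01711 = 8.557 × 10^-3 mol
n(H2SO4) consumed by analyte = 0.04400 − 8.557 × 10^-3 = 0.03544 mol
n(ZnO) = 0.03544 mol (1:1 ratio)
mass of ZnO = 0.03544 × 81.38 = 2.884 g
% ZnO = 2.884 / 3.122 × 100 = 92.38 %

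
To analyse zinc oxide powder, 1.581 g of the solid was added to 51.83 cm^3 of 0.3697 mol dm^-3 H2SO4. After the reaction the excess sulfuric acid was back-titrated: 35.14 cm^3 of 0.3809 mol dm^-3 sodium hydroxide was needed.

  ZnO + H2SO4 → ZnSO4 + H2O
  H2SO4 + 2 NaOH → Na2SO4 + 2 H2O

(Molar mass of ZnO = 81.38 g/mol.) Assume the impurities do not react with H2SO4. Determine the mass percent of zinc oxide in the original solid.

64.18 %

n(H2SO4) added = 0.05183 × 0.3697 = 0.01916 mol
n(NaOH) used in back-titration = 0.03514 × 0.3809 = 0.01338 mol
From the 1:2 ratio, n(H2SO4) left over = 1/2 × 0.01338 = 6.692 × 10^-3 mol
n(H2SO4) consumed by analyte = 0.01916 − 6.692 × 10^-3 = 0.01247 mol
n(ZnO) = 0.01247 mol (1:1 ratio)
mass of ZnO = 0.01247 × 81.38 = 1.015 g
% ZnO = 1.015 / 1.581 × 100 = 64.18 %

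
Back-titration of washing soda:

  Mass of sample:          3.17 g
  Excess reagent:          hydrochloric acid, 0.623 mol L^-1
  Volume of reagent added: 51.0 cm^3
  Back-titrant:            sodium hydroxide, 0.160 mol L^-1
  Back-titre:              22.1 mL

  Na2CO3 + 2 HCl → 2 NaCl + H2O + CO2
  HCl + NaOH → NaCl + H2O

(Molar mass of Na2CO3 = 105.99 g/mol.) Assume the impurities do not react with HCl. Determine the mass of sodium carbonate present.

n(HCl) added = 0.0510 × 0.623 = 0.0318 mol
n(NaOH) used in back-titration = 0.0221 × 0.160 = 3.54 × 10^-3 mol
n(HCl) left over = 3.54 × 10^-3 mol (1:1 ratio)
n(HCl) consumed by analyte = 0.0318 − 3.54 × 10^-3 = 0.0282 mol
From the 1:2 ratio, n(Na2CO3) = 1/2 × 0.0282 = 0.0141 mol
mass of Na2CO3 = 0.0141 × 105.99 = 1.50 g

1.50 g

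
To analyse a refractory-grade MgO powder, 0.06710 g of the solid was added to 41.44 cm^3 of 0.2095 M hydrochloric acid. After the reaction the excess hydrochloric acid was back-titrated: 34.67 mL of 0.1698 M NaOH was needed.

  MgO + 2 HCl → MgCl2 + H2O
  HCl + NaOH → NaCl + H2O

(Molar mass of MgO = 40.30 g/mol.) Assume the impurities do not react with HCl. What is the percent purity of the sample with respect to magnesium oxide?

83.92 %

n(HCl) added = 0.04144 × 0.2095 = 8.682 × 10^-3 mol
n(NaOH) used in back-titration = 0.03467 × 0.1698 = 5.887 × 10^-3 mol
n(HCl) left over = 5.887 × 10^-3 mol (1:1 ratio)
n(HCl) consumed by analyte = 8.682 × 10^-3 − 5.887 × 10^-3 = 2.795 × 10^-3 mol
From the 1:2 ratio, n(MgO) = 1/2 × 2.795 × 10^-3 = 1.397 × 10^-3 mol
mass of MgO = 1.397 × 10^-3 × 40.30 = 0.05631 g
% MgO = 0.05631 / 0.06710 × 100 = 83.92 %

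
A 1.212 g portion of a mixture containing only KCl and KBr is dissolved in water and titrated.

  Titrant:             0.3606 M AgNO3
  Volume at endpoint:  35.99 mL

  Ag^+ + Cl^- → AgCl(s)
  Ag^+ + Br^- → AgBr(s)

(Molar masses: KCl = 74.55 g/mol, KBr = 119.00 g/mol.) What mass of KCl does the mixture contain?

0.5575 g

n(AgNO3) = 0.03599 × 0.3606 = 0.01298 mol
Let x = n(KCl), y = n(KBr).
Titrant: 1x + 1y = 0.01298;  mass: 74.55x + 119.00y = 1.212
Solving, x = 7.478 × 10^-3 mol, y = 5.500 × 10^-3 mol
mass of KCl = 7.478 × 10^-3 × 74.55 = 0.5575 g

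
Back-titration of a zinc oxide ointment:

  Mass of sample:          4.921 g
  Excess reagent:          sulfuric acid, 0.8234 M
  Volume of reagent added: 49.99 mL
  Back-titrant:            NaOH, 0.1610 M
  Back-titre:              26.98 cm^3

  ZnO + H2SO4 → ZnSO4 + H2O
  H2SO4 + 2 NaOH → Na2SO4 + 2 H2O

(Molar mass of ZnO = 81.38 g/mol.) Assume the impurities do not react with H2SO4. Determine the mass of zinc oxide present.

3.173 g

n(H2SO4) added = 0.04999 × 0.8234 = 0.04116 mol
n(NaOH) used in back-titration = 0.02698 × 0.1610 = 4.344 × 10^-3 mol
From the 1:2 ratio, n(H2SO4) left over = 1/2 × 4.344 × 10^-3 = 2.172 × 10^-3 mol
n(H2SO4) consumed by analyte = 0.04116 − 2.172 × 10^-3 = 0.03899 mol
n(ZnO) = 0.03899 mol (1:1 ratio)
mass of ZnO = 0.03899 × 81.38 = 3.173 g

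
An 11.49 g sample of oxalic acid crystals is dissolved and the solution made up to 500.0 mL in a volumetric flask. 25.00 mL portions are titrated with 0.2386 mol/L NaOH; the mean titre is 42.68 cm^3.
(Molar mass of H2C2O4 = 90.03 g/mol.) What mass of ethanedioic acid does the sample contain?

H2C2O4 + 2 NaOH → Na2C2O4 + 2 H2O
n(NaOH) per titration = 0.04268 × 0.2386 = 0.01018 mol
From the 1:2 ratio, n(H2C2O4) in each aliquot = 1/2 × 0.01018 = 5.092 × 10^-3 mol
n(H2C2O4) in the whole flask = 5.092 × 10^-3 × 500.0/25.00 = 0.1018 mol
mass of H2C2O4 = 0.1018 × 90.03 = 9.168 g

9.168 g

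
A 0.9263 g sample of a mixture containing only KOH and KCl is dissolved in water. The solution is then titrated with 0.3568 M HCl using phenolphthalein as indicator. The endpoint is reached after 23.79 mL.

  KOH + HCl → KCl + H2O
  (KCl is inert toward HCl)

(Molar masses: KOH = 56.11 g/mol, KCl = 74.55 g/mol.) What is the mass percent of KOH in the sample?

n(HCl) = 0.02379 × 0.3568 = 8.488 × 10^-3 mol
Let x = n(KOH), y = n(KCl).
Titrant: 1x = 8.488 × 10^-3;  mass: 56.11x + 74.55y = 0.9263
Solving, x = 8.488 × 10^-3 mol, y = 6.037 × 10^-3 mol
mass of KOH = 8.488 × 10^-3 × 56.11 = 0.4763 g
% KOH = 0.4763 / 0.9263 × 100 = 51.42 %

51.42 %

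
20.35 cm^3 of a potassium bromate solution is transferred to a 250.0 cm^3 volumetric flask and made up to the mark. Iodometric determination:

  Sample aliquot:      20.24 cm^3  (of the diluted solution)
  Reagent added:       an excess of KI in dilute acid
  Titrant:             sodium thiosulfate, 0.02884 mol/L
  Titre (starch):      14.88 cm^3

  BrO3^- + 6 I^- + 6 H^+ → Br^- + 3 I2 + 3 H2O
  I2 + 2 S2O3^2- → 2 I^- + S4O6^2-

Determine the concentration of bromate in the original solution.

n(S2O3^2-) = 0.01488 × 0.02884 = 4.291 × 10^-4 mol
n(I2) = n(S2O3^2-)/2 = 2.146 × 10^-4 mol
From the 1:3 ratio, n(BrO3^-) in the aliquot = 1/3 × 2.146 × 10^-4 = 7.152 × 10^-5 mol
[BrO3^-]_dilute = 7.152 × 10^-5 / 0.02024 = 0.003534 mol/L
[BrO3^-]_original = 0.003534 × 250.0/20.35 = 0.04341 mol/L

0.04341 mol/L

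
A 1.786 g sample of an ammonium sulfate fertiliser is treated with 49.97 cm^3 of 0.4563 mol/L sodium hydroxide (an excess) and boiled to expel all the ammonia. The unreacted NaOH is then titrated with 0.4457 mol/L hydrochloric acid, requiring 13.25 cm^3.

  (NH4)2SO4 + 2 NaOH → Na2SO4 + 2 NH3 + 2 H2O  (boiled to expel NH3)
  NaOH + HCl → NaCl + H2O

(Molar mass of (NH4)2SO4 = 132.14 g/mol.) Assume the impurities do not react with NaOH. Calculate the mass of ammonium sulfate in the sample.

n(NaOH) added = 0.04997 × 0.4563 = 0.02280 mol
n(HCl) used in back-titration = 0.01325 × 0.4457 = 5.906 × 10^-3 mol
n(NaOH) left over = 5.906 × 10^-3 mol (1:1 ratio)
n(NaOH) consumed by analyte = 0.02280 − 5.906 × 10^-3 = 0.01690 mol
From the 1:2 ratio, n((NH4)2SO4) = 1/2 × 0.01690 = 8.448 × 10^-3 mol
mass of (NH4)2SO4 = 8.448 × 10^-3 × 132.14 = 1.116 g

1.116 g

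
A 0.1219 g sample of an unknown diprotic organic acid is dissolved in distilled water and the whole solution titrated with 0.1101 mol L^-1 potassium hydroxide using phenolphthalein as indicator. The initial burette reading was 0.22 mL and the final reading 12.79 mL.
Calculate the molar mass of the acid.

n(KOH) = 0.01257 L × 0.1101 mol/L = 1.384 × 10^-3 mol
From the 1:2 ratio, n(H2A) = 1/2 × 1.384 × 10^-3 = 6.920 × 10^-4 mol
M = m / n = 0.1219 g / 6.920 × 10^-4 mol = 176.2 g/mol

176.2 g/mol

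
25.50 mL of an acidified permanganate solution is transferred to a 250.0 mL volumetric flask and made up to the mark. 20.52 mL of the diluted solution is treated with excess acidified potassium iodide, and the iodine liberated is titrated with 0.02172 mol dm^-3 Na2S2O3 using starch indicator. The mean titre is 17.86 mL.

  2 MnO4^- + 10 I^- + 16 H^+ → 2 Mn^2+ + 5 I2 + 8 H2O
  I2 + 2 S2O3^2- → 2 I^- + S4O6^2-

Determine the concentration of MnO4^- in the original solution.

n(S2O3^2-) = 0.01786 × 0.02172 = 3.879 × 10^-4 mol
n(I2) = n(S2O3^2-)/2 = 1.940 × 10^-4 mol
From the 2:5 ratio, n(MnO4^-) in the aliquot = 2/5 × 1.940 × 10^-4 = 7.758 × 10^-5 mol
[MnO4^-]_dilute = 7.758 × 10^-5 / 0.02052 = 0.003781 mol/L
[MnO4^-]_original = 0.003781 × 250.0/25.50 = 0.03707 mol/L

0.03707 mol/L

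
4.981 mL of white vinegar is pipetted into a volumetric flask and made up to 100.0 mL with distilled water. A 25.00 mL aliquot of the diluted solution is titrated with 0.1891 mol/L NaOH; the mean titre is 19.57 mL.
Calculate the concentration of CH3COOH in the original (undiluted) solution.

2.972 mol/L

CH3COOH + NaOH → CH3COONa + H2O
n(NaOH) = 0.01957 × 0.1891 = 3.701 × 10^-3 mol
n(CH3COOH) in the aliquot = 3.701 × 10^-3 mol (1:1 ratio)
[CH3COOH]_dilute = 3.701 × 10^-3 / 0.02500 = 0.1480 mol/L
Dilution factor = 100.0 / 4.981 = 20.08
[CH3COOH]_stock = 0.1480 × 20.08 = 2.972 mol/L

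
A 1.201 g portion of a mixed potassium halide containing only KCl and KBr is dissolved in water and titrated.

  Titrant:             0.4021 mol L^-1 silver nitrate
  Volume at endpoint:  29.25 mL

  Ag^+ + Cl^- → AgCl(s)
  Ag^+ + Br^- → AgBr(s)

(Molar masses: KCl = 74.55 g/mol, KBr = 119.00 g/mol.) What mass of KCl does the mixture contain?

n(AgNO3) = 0.02925 × 0.4021 = 0.01176 mol
Let x = n(KCl), y = n(KBr).
Titrant: 1x + 1y = 0.01176;  mass: 74.55x + 119.00y = 1.201
Solving, x = 4.468 × 10^-3 mol, y = 7.293 × 10^-3 mol
mass of KCl = 4.468 × 10^-3 × 74.55 = 0.3331 g

0.3331 g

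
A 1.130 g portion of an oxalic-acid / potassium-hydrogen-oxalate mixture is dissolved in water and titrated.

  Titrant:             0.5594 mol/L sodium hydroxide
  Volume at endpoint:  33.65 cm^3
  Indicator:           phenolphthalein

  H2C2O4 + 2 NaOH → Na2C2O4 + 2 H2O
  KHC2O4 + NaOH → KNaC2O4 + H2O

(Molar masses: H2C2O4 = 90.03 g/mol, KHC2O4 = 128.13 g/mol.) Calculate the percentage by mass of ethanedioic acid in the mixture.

61.44 %

n(NaOH) = 0.03365 × 0.5594 = 0.01882 mol
Let x = n(H2C2O4), y = n(KHC2O4).
Titrant: 2x + 1y = 0.01882;  mass: 90.03x + 128.13y = 1.130
Solving, x = 7.712 × 10^-3 mol, y = 3.401 × 10^-3 mol
mass of H2C2O4 = 7.712 × 10^-3 × 90.03 = 0.6943 g
% H2C2O4 = 0.6943 / 1.130 × 100 = 61.44 %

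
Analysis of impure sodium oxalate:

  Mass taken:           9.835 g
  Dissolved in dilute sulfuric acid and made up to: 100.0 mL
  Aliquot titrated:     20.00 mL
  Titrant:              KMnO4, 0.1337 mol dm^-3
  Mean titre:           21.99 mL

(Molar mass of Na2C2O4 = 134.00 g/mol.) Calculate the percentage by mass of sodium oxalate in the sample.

50.07 %

2 MnO4^- + 5 C2O4^2- + 16 H^+ → 2 Mn^2+ + 10 CO2 + 8 H2O
n(KMnO4) per titration = 0.02199 × 0.1337 = 2.940 × 10^-3 mol
From the 5:2 ratio, n(Na2C2O4) in each aliquot = 5/2 × 2.940 × 10^-3 = 7.350 × 10^-3 mol
n(Na2C2O4) in the whole flask = 7.350 × 10^-3 × 100.0/20.00 = 0.03675 mol
mass of Na2C2O4 = 0.03675 × 134.00 = 4.925 g
% Na2C2O4 = 4.925 / 9.835 × 100 = 50.07 %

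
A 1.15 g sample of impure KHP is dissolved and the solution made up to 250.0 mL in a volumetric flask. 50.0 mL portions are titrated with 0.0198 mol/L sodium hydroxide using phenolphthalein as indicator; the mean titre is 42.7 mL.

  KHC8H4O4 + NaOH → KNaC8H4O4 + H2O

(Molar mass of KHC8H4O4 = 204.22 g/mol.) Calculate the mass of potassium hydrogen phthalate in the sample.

0.863 g

n(NaOH) per titration = 0.0427 × 0.0198 = 8.45 × 10^-4 mol
n(KHC8H4O4) in each aliquot = 8.45 × 10^-4 mol (1:1 ratio)
n(KHC8H4O4) in the whole flask = 8.45 × 10^-4 × 250.0/50.0 = 4.23 × 10^-3 mol
mass of KHC8H4O4 = 4.23 × 10^-3 × 204.22 = 0.863 g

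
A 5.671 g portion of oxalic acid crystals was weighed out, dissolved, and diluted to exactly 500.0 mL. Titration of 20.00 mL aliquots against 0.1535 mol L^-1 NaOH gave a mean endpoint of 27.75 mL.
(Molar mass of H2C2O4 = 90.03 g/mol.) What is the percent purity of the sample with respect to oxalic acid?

84.53 %

H2C2O4 + 2 NaOH → Na2C2O4 + 2 H2O
n(NaOH) per titration = 0.02775 × 0.1535 = 4.260 × 10^-3 mol
From the 1:2 ratio, n(H2C2O4) in each aliquot = 1/2 × 4.260 × 10^-3 = 2.130 × 10^-3 mol
n(H2C2O4) in the whole flask = 2.130 × 10^-3 × 500.0/20.00 = 0.05325 mol
mass of H2C2O4 = 0.05325 × 90.03 = 4.794 g
% H2C2O4 = 4.794 / 5.671 × 100 = 84.53 %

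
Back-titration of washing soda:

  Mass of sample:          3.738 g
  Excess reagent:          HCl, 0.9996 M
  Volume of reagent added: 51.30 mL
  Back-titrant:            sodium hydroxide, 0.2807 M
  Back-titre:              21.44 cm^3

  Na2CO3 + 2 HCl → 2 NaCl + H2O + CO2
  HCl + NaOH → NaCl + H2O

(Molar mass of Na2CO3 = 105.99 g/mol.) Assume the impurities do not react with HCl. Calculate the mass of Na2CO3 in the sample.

n(HCl) added = 0.05130 × 0.9996 = 0.05128 mol
n(NaOH) used in back-titration = 0.02144 × 0.2807 = 6.018 × 10^-3 mol
n(HCl) left over = 6.018 × 10^-3 mol (1:1 ratio)
n(HCl) consumed by analyte = 0.05128 − 6.018 × 10^-3 = 0.04526 mol
From the 1:2 ratio, n(Na2CO3) = 1/2 × 0.04526 = 0.02263 mol
mass of Na2CO3 = 0.02263 × 105.99 = 2.399 g

2.399 g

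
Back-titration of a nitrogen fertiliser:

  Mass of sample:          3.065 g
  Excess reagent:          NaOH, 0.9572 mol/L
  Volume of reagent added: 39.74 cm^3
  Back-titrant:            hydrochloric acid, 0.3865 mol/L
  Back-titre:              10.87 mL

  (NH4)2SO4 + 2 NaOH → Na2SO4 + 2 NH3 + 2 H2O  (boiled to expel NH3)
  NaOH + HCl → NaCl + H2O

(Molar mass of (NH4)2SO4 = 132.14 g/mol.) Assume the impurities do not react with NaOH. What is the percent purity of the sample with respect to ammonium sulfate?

72.94 %

n(NaOH) added = 0.03974 × 0.9572 = 0.03804 mol
n(HCl) used in back-titration = 0.01087 × 0.3865 = 4.201 × 10^-3 mol
n(NaOH) left over = 4.201 × 10^-3 mol (1:1 ratio)
n(NaOH) consumed by analyte = 0.03804 − 4.201 × 10^-3 = 0.03384 mol
From the 1:2 ratio, n((NH4)2SO4) = 1/2 × 0.03384 = 0.01692 mol
mass of (NH4)2SO4 = 0.01692 × 132.14 = 2.236 g
% (NH4)2SO4 = 2.236 / 3.065 × 100 = 72.94 %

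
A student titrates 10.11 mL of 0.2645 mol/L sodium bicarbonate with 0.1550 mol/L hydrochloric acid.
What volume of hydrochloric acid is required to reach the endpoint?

17.25 mL

NaHCO3 + HCl → NaCl + H2O + CO2
n(NaHCO3) = 0.01011 L × 0.2645 mol/L = 2.674 × 10^-3 mol
n(HCl) = 2.674 × 10^-3 mol (1:1 stoichiometry)
V(HCl) = 2.674 × 10^-3 mol / 0.1550 mol/L = 0.01725 L = 17.25 mL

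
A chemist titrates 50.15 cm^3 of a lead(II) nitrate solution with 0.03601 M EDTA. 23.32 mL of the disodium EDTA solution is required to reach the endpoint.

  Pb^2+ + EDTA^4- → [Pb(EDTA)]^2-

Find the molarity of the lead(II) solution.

n(EDTA) = 0.02332 L × 0.03601 mol/L = 8.398 × 10^-4 mol
n(Pb2+) = 8.398 × 10^-4 mol (1:1 mole ratio)
[Pb2+] = 8.398 × 10^-4 mol / 0.05015 L = 0.01674 mol/L

0.01674 M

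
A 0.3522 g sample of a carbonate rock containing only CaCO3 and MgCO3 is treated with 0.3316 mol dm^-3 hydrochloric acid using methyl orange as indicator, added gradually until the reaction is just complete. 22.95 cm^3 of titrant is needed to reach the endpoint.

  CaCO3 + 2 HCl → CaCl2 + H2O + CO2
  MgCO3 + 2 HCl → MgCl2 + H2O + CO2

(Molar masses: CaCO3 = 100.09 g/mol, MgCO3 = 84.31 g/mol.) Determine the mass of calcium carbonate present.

n(HCl) = 0.02295 × 0.3316 = 7.610 × 10^-3 mol
Let x = n(CaCO3), y = n(MgCO3).
Titrant: 2x + 2y = 7.610 × 10^-3;  mass: 100.09x + 84.31y = 0.3522
Solving, x = 1.989 × 10^-3 mol, y = 1.816 × 10^-3 mol
mass of CaCO3 = 1.989 × 10^-3 × 100.09 = 0.1991 g

0.1991 g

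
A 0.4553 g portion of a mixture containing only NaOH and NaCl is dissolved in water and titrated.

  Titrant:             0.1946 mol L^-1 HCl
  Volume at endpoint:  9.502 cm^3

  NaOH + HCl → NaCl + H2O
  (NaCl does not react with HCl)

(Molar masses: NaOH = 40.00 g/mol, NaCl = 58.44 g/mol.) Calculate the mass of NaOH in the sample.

n(HCl) = 0.009502 × 0.1946 = 1.849 × 10^-3 mol
Let x = n(NaOH), y = n(NaCl).
Titrant: 1x = 1.849 × 10^-3;  mass: 40.00x + 58.44y = 0.4553
Solving, x = 1.849 × 10^-3 mol, y = 6.525 × 10^-3 mol
mass of NaOH = 1.849 × 10^-3 × 40.00 = 0.07396 g

0.07396 g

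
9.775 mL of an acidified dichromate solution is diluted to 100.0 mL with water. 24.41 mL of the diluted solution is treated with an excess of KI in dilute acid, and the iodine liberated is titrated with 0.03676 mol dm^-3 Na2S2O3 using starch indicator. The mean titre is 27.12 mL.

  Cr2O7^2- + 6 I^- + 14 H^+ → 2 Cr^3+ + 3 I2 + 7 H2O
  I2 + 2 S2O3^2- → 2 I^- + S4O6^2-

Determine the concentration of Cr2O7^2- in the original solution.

n(S2O3^2-) = 0.02712 × 0.03676 = 9.969 × 10^-4 mol
n(I2) = n(S2O3^2-)/2 = 4.985 × 10^-4 mol
From the 1:3 ratio, n(Cr2O7^2-) in the aliquot = 1/3 × 4.985 × 10^-4 = 1.662 × 10^-4 mol
[Cr2O7^2-]_dilute = 1.662 × 10^-4 / 0.02441 = 0.006807 mol/L
[Cr2O7^2-]_original = 0.006807 × 100.0/9.775 = 0.06964 mol/L

0.06964 mol/L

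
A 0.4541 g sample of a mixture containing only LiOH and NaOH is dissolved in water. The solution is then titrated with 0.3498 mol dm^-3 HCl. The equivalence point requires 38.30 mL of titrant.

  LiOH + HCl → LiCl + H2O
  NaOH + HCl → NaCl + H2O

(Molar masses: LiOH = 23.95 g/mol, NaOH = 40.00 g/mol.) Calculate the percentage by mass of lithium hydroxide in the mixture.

26.88 %

n(HCl) = 0.03830 × 0.3498 = 0.01340 mol
Let x = n(LiOH), y = n(NaOH).
Titrant: 1x + 1y = 0.01340;  mass: 23.95x + 40.00y = 0.4541
Solving, x = 5.096 × 10^-3 mol, y = 8.301 × 10^-3 mol
mass of LiOH = 5.096 × 10^-3 × 23.95 = 0.1221 g
% LiOH = 0.1221 / 0.4541 × 100 = 26.88 %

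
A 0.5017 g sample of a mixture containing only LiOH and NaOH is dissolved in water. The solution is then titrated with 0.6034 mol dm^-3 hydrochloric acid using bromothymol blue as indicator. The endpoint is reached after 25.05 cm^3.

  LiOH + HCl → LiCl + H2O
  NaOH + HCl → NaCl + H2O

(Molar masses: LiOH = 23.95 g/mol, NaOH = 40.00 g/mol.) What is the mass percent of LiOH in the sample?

30.61 %

n(HCl) = 0.02505 × 0.6034 = 0.01512 mol
Let x = n(LiOH), y = n(NaOH).
Titrant: 1x + 1y = 0.01512;  mass: 23.95x + 40.00y = 0.5017
Solving, x = 6.412 × 10^-3 mol, y = 8.704 × 10^-3 mol
mass of LiOH = 6.412 × 10^-3 × 23.95 = 0.1536 g
% LiOH = 0.1536 / 0.5017 × 100 = 30.61 %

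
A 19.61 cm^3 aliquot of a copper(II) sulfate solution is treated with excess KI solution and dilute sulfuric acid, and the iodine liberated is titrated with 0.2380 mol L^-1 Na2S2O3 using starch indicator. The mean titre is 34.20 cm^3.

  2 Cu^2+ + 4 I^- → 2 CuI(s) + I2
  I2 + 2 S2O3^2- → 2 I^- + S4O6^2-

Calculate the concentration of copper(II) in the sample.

n(S2O3^2-) = 0.03420 × 0.2380 = 8.140 × 10^-3 mol
n(I2) = n(S2O3^2-)/2 = 4.070 × 10^-3 mol
From the 2:1 ratio, n(Cu2+) in the aliquot = 2/1 × 4.070 × 10^-3 = 8.140 × 10^-3 mol
[Cu2+] = 8.140 × 10^-3 / 0.01961 = 0.4151 mol/L

0.4151 mol/L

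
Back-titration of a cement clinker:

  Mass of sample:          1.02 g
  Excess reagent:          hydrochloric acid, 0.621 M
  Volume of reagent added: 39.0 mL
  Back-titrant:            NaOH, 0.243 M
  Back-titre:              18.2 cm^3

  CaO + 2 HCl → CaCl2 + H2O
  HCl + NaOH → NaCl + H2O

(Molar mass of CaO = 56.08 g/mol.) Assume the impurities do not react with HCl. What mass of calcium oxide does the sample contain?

n(HCl) added = 0.0390 × 0.621 = 0.0242 mol
n(NaOH) used in back-titration = 0.0182 × 0.243 = 4.42 × 10^-3 mol
n(HCl) left over = 4.42 × 10^-3 mol (1:1 ratio)
n(HCl) consumed by analyte = 0.0242 − 4.42 × 10^-3 = 0.0198 mol
From the 1:2 ratio, n(CaO) = 1/2 × 0.0198 = 9.90 × 10^-3 mol
mass of CaO = 9.90 × 10^-3 × 56.08 = 0.555 g

0.555 g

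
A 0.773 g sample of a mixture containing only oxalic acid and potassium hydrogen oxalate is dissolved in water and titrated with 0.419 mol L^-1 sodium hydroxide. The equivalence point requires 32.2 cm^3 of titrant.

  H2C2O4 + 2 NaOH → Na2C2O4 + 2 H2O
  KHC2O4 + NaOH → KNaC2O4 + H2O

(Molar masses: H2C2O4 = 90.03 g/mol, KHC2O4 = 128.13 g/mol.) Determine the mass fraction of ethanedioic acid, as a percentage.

67.0 %

n(NaOH) = 0.0322 × 0.419 = 0.0135 mol
Let x = n(H2C2O4), y = n(KHC2O4).
Titrant: 2x + 1y = 0.0135;  mass: 90.03x + 128.13y = 0.773
Solving, x = 5.75 × 10^-3 mol, y = 1.99 × 10^-3 mol
mass of H2C2O4 = 5.75 × 10^-3 × 90.03 = 0.518 g
% H2C2O4 = 0.518 / 0.773 × 100 = 67.0 %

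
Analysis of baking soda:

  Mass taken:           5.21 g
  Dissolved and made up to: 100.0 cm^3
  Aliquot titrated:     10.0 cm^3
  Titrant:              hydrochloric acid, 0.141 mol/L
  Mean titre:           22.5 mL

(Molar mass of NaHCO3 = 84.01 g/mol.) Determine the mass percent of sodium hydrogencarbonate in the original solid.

NaHCO3 + HCl → NaCl + H2O + CO2
n(HCl) per titration = 0.0225 × 0.141 = 3.17 × 10^-3 mol
n(NaHCO3) in each aliquot = 3.17 × 10^-3 mol (1:1 ratio)
n(NaHCO3) in the whole flask = 3.17 × 10^-3 × 100.0/10.0 = 0.0317 mol
mass of NaHCO3 = 0.0317 × 84.01 = 2.67 g
% NaHCO3 = 2.67 / 5.21 × 100 = 51.2 %

51.2 %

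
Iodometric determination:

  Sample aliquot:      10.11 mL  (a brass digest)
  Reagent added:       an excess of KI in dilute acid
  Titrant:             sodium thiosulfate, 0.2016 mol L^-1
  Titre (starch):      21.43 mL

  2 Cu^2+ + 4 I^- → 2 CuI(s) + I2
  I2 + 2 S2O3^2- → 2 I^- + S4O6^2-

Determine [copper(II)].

0.4273 mol/L

n(S2O3^2-) = 0.02143 × 0.2016 = 4.320 × 10^-3 mol
n(I2) = n(S2O3^2-)/2 = 2.160 × 10^-3 mol
From the 2:1 ratio, n(Cu2+) in the aliquot = 2/1 × 2.160 × 10^-3 = 4.320 × 10^-3 mol
[Cu2+] = 4.320 × 10^-3 / 0.01011 = 0.4273 mol/L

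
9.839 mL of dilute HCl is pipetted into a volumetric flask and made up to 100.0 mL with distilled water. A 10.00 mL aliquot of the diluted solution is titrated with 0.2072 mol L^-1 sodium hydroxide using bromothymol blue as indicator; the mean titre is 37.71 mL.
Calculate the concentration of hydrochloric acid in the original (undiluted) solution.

7.941 mol/L

HCl + NaOH → NaCl + H2O
n(NaOH) = 0.03771 × 0.2072 = 7.814 × 10^-3 mol
n(HCl) in the aliquot = 7.814 × 10^-3 mol (1:1 ratio)
[HCl]_dilute = 7.814 × 10^-3 / 0.01000 = 0.7814 mol/L
Dilution factor = 100.0 / 9.839 = 10.16
[HCl]_stock = 0.7814 × 10.16 = 7.941 mol/L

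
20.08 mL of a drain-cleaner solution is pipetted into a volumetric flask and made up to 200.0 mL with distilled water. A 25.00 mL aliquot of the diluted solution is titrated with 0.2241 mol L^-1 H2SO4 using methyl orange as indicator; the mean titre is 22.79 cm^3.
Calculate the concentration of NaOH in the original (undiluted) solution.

4.070 mol/L

2 NaOH + H2SO4 → Na2SO4 + 2 H2O
n(H2SO4) = 0.02279 × 0.2241 = 5.107 × 10^-3 mol
From the 2:1 ratio, n(NaOH) in the aliquot = 2/1 × 5.107 × 10^-3 = 0.01021 mol
[NaOH]_dilute = 0.01021 / 0.02500 = 0.4086 mol/L
Dilution factor = 200.0 / 20.08 = 9.960
[NaOH]_stock = 0.4086 × 9.960 = 4.070 mol/L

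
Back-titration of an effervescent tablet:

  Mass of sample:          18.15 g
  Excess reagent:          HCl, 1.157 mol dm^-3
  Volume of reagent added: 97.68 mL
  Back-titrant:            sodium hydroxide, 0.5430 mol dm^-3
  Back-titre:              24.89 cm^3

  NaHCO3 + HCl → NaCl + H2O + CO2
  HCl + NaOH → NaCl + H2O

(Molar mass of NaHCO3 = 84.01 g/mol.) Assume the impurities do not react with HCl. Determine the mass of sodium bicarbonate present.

n(HCl) added = 0.09768 × 1.157 = 0.1130 mol
n(NaOH) used in back-titration = 0.02489 × 0.5430 = 0.01352 mol
n(HCl) left over = 0.01352 mol (1:1 ratio)
n(HCl) consumed by analyte = 0.1130 − 0.01352 = 0.09950 mol
n(NaHCO3) = 0.09950 mol (1:1 ratio)
mass of NaHCO3 = 0.09950 × 84.01 = 8.359 g

8.359 g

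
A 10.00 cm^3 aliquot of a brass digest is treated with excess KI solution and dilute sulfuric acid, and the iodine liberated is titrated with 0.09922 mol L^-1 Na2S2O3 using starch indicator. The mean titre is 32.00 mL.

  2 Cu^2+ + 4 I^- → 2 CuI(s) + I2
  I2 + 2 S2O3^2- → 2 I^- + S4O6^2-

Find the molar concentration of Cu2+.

n(S2O3^2-) = 0.03200 × 0.09922 = 3.175 × 10^-3 mol
n(I2) = n(S2O3^2-)/2 = 1.588 × 10^-3 mol
From the 2:1 ratio, n(Cu2+) in the aliquot = 2/1 × 1.588 × 10^-3 = 3.175 × 10^-3 mol
[Cu2+] = 3.175 × 10^-3 / 0.01000 = 0.3175 mol/L

0.3175 mol/L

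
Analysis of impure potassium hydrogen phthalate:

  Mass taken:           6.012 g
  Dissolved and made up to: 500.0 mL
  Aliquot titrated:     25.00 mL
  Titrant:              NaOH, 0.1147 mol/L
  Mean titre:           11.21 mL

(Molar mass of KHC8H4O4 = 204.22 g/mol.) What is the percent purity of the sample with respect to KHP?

KHC8H4O4 + NaOH → KNaC8H4O4 + H2O
n(NaOH) per titration = 0.01121 × 0.1147 = 1.286 × 10^-3 mol
n(KHC8H4O4) in each aliquot = 1.286 × 10^-3 mol (1:1 ratio)
n(KHC8H4O4) in the whole flask = 1.286 × 10^-3 × 500.0/25.00 = 0.02572 mol
mass of KHC8H4O4 = 0.02572 × 204.22 = 5.252 g
% KHC8H4O4 = 5.252 / 6.012 × 100 = 87.35 %

87.35 %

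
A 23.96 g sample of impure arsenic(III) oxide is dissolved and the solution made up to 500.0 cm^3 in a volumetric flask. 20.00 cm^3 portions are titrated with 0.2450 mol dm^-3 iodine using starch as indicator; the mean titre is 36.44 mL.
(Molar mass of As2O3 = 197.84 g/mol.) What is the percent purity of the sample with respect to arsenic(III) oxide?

92.15 %

As2O3 + 2 I2 + 2 H2O → As2O5 + 4 HI
n(I2) per titration = 0.03644 × 0.2450 = 8.928 × 10^-3 mol
From the 1:2 ratio, n(As2O3) in each aliquot = 1/2 × 8.928 × 10^-3 = 4.464 × 10^-3 mol
n(As2O3) in the whole flask = 4.464 × 10^-3 × 500.0/20.00 = 0.1116 mol
mass of As2O3 = 0.1116 × 197.84 = 22.08 g
% As2O3 = 22.08 / 23.96 × 100 = 92.15 %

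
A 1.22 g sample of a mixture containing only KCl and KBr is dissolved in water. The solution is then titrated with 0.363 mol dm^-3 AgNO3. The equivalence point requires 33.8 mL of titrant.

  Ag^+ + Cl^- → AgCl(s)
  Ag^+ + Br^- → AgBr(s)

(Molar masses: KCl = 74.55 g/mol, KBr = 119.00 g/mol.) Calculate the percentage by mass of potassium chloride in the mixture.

n(AgNO3) = 0.0338 × 0.363 = 0.0123 mol
Let x = n(KCl), y = n(KBr).
Titrant: 1x + 1y = 0.0123;  mass: 74.55x + 119.00y = 1.22
Solving, x = 5.40 × 10^-3 mol, y = 6.87 × 10^-3 mol
mass of KCl = 5.40 × 10^-3 × 74.55 = 0.403 g
% KCl = 0.403 / 1.22 × 100 = 33.0 %

33.0 %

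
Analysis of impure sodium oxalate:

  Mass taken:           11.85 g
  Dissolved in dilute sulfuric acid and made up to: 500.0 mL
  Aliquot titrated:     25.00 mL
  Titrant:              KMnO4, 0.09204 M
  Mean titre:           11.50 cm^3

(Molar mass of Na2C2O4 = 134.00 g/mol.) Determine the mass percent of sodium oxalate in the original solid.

2 MnO4^- + 5 C2O4^2- + 16 H^+ → 2 Mn^2+ + 10 CO2 + 8 H2O
n(KMnO4) per titration = 0.01150 × 0.09204 = 1.058 × 10^-3 mol
From the 5:2 ratio, n(Na2C2O4) in each aliquot = 5/2 × 1.058 × 10^-3 = 2.646 × 10^-3 mol
n(Na2C2O4) in the whole flask = 2.646 × 10^-3 × 500.0/25.00 = 0.05292 mol
mass of Na2C2O4 = 0.05292 × 134.00 = 7.092 g
% Na2C2O4 = 7.092 / 11.85 × 100 = 59.85 %

59.85 %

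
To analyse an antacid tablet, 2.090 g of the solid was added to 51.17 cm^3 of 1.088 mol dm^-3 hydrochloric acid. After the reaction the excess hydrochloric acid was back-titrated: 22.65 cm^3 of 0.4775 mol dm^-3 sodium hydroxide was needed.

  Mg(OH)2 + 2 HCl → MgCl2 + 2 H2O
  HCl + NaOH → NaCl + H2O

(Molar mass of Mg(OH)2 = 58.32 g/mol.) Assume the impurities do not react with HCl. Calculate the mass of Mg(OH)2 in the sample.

n(HCl) added = 0.05117 × 1.088 = 0.05567 mol
n(NaOH) used in back-titration = 0.02265 × 0.4775 = 0.01082 mol
n(HCl) left over = 0.01082 mol (1:1 ratio)
n(HCl) consumed by analyte = 0.05567 − 0.01082 = 0.04486 mol
From the 1:2 ratio, n(Mg(OH)2) = 1/2 × 0.04486 = 0.02243 mol
mass of Mg(OH)2 = 0.02243 × 58.32 = 1.308 g

1.308 g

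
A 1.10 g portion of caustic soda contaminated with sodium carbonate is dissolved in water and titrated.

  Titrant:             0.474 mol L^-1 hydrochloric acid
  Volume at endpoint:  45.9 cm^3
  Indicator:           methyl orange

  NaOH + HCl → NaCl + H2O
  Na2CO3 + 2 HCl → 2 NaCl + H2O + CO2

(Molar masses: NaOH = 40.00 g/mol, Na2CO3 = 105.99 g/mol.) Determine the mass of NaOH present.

0.163 g

n(HCl) = 0.0459 × 0.474 = 0.0218 mol
Let x = n(NaOH), y = n(Na2CO3).
Titrant: 1x + 2y = 0.0218;  mass: 40.00x + 105.99y = 1.10
Solving, x = 4.08 × 10^-3 mol, y = 8.84 × 10^-3 mol
mass of NaOH = 4.08 × 10^-3 × 40.00 = 0.163 g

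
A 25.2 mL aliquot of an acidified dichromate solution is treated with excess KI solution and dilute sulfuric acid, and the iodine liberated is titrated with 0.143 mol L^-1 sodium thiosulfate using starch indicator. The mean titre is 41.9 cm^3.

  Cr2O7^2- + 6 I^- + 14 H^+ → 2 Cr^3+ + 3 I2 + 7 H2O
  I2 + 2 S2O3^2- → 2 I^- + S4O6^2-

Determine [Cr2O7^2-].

n(S2O3^2-) = 0.0419 × 0.143 = 5.99 × 10^-3 mol
n(I2) = n(S2O3^2-)/2 = 3.00 × 10^-3 mol
From the 1:3 ratio, n(Cr2O7^2-) in the aliquot = 1/3 × 3.00 × 10^-3 = 9.99 × 10^-4 mol
[Cr2O7^2-] = 9.99 × 10^-4 / 0.0252 = 0.0396 mol/L

0.0396 mol/L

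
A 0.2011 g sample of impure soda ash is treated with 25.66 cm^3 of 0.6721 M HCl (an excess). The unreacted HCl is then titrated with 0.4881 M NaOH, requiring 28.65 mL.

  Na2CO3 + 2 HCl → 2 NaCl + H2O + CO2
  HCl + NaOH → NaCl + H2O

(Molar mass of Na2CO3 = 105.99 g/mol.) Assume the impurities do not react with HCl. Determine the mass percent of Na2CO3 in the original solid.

n(HCl) added = 0.02566 × 0.6721 = 0.01725 mol
n(NaOH) used in back-titration = 0.02865 × 0.4881 = 0.01398 mol
n(HCl) left over = 0.01398 mol (1:1 ratio)
n(HCl) consumed by analyte = 0.01725 − 0.01398 = 3.262 × 10^-3 mol
From the 1:2 ratio, n(Na2CO3) = 1/2 × 3.262 × 10^-3 = 1.631 × 10^-3 mol
mass of Na2CO3 = 1.631 × 10^-3 × 105.99 = 0.1729 g
% Na2CO3 = 0.1729 / 0.2011 × 100 = 85.96 %

85.96 %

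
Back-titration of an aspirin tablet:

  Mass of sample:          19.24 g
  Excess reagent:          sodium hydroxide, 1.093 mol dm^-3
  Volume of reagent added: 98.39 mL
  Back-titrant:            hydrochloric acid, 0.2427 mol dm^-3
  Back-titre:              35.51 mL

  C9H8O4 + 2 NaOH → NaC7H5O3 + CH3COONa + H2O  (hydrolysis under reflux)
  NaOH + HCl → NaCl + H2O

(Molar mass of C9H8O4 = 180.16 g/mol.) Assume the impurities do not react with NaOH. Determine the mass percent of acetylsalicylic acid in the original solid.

n(NaOH) added = 0.09839 × 1.093 = 0.1075 mol
n(HCl) used in back-titration = 0.03551 × 0.2427 = 8.618 × 10^-3 mol
n(NaOH) left over = 8.618 × 10^-3 mol (1:1 ratio)
n(NaOH) consumed by analyte = 0.1075 − 8.618 × 10^-3 = 0.09892 mol
From the 1:2 ratio, n(C9H8O4) = 1/2 × 0.09892 = 0.04946 mol
mass of C9H8O4 = 0.04946 × 180.16 = 8.911 g
% C9H8O4 = 8.911 / 19.24 × 100 = 46.31 %

46.31 %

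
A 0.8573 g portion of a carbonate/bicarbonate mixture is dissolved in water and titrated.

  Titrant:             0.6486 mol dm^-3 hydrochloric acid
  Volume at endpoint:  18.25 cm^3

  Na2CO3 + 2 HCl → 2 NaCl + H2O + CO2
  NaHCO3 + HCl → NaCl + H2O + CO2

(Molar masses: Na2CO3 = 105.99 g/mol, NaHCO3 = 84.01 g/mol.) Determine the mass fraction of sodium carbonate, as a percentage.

27.33 %

n(HCl) = 0.01825 × 0.6486 = 0.01184 mol
Let x = n(Na2CO3), y = n(NaHCO3).
Titrant: 2x + 1y = 0.01184;  mass: 105.99x + 84.01y = 0.8573
Solving, x = 2.211 × 10^-3 mol, y = 7.416 × 10^-3 mol
mass of Na2CO3 = 2.211 × 10^-3 × 105.99 = 0.2343 g
% Na2CO3 = 0.2343 / 0.8573 × 100 = 27.33 %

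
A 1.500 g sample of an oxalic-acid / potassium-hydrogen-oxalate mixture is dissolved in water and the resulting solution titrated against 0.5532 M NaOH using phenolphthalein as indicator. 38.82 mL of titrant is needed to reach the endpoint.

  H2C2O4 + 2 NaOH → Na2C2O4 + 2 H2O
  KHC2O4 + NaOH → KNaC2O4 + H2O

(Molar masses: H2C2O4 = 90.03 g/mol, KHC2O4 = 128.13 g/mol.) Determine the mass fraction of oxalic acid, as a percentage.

45.19 %

n(NaOH) = 0.03882 × 0.5532 = 0.02148 mol
Let x = n(H2C2O4), y = n(KHC2O4).
Titrant: 2x + 1y = 0.02148;  mass: 90.03x + 128.13y = 1.500
Solving, x = 7.529 × 10^-3 mol, y = 6.416 × 10^-3 mol
mass of H2C2O4 = 7.529 × 10^-3 × 90.03 = 0.6779 g
% H2C2O4 = 0.6779 / 1.500 × 100 = 45.19 %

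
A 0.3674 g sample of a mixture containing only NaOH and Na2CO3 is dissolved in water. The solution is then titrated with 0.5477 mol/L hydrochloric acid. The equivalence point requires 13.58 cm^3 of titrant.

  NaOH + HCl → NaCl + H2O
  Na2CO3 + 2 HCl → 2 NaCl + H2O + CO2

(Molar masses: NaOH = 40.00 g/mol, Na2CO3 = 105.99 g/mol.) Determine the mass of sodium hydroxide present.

0.08238 g

n(HCl) = 0.01358 × 0.5477 = 7.438 × 10^-3 mol
Let x = n(NaOH), y = n(Na2CO3).
Titrant: 1x + 2y = 7.438 × 10^-3;  mass: 40.00x + 105.99y = 0.3674
Solving, x = 2.060 × 10^-3 mol, y = 2.689 × 10^-3 mol
mass of NaOH = 2.060 × 10^-3 × 40.00 = 0.08238 g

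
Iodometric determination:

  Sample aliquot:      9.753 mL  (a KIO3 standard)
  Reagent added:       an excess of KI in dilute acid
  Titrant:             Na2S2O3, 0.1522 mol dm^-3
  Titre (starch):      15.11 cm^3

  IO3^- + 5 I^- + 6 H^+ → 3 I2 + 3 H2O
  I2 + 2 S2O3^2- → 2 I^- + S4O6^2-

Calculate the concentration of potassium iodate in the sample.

0.03930 mol/L

n(S2O3^2-) = 0.01511 × 0.1522 = 2.300 × 10^-3 mol
n(I2) = n(S2O3^2-)/2 = 1.150 × 10^-3 mol
From the 1:3 ratio, n(IO3^-) in the aliquot = 1/3 × 1.150 × 10^-3 = 3.833 × 10^-4 mol
[IO3^-] = 3.833 × 10^-4 / 0.009753 = 0.03930 mol/L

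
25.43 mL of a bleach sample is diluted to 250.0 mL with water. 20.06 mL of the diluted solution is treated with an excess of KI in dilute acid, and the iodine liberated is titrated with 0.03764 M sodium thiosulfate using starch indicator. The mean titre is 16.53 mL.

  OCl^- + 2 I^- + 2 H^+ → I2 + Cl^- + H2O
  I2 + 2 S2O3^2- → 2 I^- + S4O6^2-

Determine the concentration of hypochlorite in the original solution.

n(S2O3^2-) = 0.01653 × 0.03764 = 6.222 × 10^-4 mol
n(I2) = n(S2O3^2-)/2 = 3.111 × 10^-4 mol
n(OCl^-) in the aliquot = 3.111 × 10^-4 mol (1:1 ratio)
[OCl^-]_dilute = 3.111 × 10^-4 / 0.02006 = 0.01551 mol/L
[OCl^-]_original = 0.01551 × 250.0/25.43 = 0.1525 mol/L

0.1525 M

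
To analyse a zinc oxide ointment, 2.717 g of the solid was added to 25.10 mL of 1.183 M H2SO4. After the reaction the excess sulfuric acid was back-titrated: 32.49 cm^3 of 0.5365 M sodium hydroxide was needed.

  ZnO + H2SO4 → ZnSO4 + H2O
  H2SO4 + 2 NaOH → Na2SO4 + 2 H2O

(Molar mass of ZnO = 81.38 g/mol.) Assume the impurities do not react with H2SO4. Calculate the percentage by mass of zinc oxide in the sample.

n(H2SO4) added = 0.02510 × 1.183 = 0.02969 mol
n(NaOH) used in back-titration = 0.03249 × 0.5365 = 0.01743 mol
From the 1:2 ratio, n(H2SO4) left over = 1/2 × 0.01743 = 8.715 × 10^-3 mol
n(H2SO4) consumed by analyte = 0.02969 − 8.715 × 10^-3 = 0.02098 mol
n(ZnO) = 0.02098 mol (1:1 ratio)
mass of ZnO = 0.02098 × 81.38 = 1.707 g
% ZnO = 1.707 / 2.717 × 100 = 62.83 %

62.83 %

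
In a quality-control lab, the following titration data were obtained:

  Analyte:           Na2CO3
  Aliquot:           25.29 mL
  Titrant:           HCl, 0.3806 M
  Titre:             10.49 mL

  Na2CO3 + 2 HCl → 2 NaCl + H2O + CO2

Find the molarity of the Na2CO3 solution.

n(HCl) = 0.01049 L × 0.3806 mol/L = 3.992 × 10^-3 mol
From the 1:2 mole ratio, n(Na2CO3) = 1/2 × 3.992 × 10^-3 = 1.996 × 10^-3 mol
[Na2CO3] = 1.996 × 10^-3 mol / 0.02529 L = 0.07893 mol/L

0.07893 M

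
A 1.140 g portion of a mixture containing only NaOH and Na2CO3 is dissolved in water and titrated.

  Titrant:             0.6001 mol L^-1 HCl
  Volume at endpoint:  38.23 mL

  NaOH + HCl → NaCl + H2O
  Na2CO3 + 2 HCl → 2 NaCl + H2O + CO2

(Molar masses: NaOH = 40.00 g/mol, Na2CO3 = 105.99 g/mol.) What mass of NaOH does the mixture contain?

n(HCl) = 0.03823 × 0.6001 = 0.02294 mol
Let x = n(NaOH), y = n(Na2CO3).
Titrant: 1x + 2y = 0.02294;  mass: 40.00x + 105.99y = 1.140
Solving, x = 5.833 × 10^-3 mol, y = 8.554 × 10^-3 mol
mass of NaOH = 5.833 × 10^-3 × 40.00 = 0.2333 g

0.2333 g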